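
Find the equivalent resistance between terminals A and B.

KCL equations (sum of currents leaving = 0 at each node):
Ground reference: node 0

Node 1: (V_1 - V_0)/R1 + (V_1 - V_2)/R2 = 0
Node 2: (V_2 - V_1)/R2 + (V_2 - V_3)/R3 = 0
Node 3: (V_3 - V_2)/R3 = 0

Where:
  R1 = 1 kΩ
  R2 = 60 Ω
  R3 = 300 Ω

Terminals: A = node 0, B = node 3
Reduce the network between node 0 (A) and node 3 (B) by series/parallel combination:
  Rs1 = R1 + R2 (series, joined only at node 1) = 1000 + 60 = 1060 Ω
  Rs2 = R3 + Rs1 (series, joined only at node 2) = 300 + 1060 = 1360 Ω
R_eq = 1.36 kΩ

Final answer: 1.36 kΩ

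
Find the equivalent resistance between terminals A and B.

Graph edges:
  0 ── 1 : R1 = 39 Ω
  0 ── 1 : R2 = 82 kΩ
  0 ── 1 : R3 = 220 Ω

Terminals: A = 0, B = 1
Reduce the network between node 0 (A) and node 1 (B) by series/parallel combination:
  Rp1 = R1 ‖ R2 ‖ R3 (parallel, all between nodes 0 and 1) = 1/(1/39 + 1/82000 + 1/220) = 33.11 Ω
R_eq = 33.11 Ω

Final answer: 33.11 Ω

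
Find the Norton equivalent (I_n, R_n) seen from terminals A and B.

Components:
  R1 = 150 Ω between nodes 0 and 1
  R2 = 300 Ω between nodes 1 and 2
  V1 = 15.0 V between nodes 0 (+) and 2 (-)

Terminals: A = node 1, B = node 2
Find the Thévenin equivalent first; then I_n = V_th/R_th and R_n = R_th.
Step 1 — V_th is the open-circuit voltage V_A - V_B (nothing connected across the terminals).
Nodal analysis, taking node 2 as the 0 V reference.
Source V1 fixes V_0 = 15 V.
KCL at each unknown node (sum of currents leaving = 0; resistances in Ω):
  Node 1: (V_1 - 15)/150 + (V_1 - 0)/300 = 0
Collecting terms: 0.01 × V_1 = 0.1  =>  V_1 = 10 V
V_th = V_1 - V_2 = 10 - 0 = 10 V
Step 2 — R_th: zero the source — replace V1 by a short circuit (node 2 merges into node 0) — and find the resistance seen between A (node 1) and B (node 0).
Reduce the network between node 1 (A) and node 0 (B) by series/parallel combination:
  Rp1 = R1 ‖ R2 (parallel, both between nodes 0 and 1) = 1/(1/150 + 1/300) = 100 Ω
R_th = 100 Ω
I_n = V_th/R_th = 10/100 = 0.1 A, and R_n = R_th = 100 Ω

Final answer: I_n = 0.1 A, R_n = 100 Ω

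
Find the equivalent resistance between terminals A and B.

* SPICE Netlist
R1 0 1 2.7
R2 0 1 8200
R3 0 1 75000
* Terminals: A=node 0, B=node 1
Reduce the network between node 0 (A) and node 1 (B) by series/parallel combination:
  Rp1 = R1 ‖ R2 ‖ R3 (parallel, all between nodes 0 and 1) = 1/(1/2.7 + 1/8200 + 1/75000) = 2.699 Ω
R_eq = 2.699 Ω

Final answer: 2.699 Ω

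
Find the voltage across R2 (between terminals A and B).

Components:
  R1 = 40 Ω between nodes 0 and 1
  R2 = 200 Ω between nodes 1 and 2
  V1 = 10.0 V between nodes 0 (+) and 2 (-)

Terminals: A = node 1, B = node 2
R1 and R2 are in series across V1 (node 0 → node 1 → node 2), and the output A–B is taken across R2, so this is a voltage divider.
Series current: I = V1/(R1 + R2) = 10/(40 + 200) = 10/240 = 0.04167 A
V_R2 = I × R2 = V1 × R2/(R1 + R2) = 10 × 200/240 = 8.333 V

Final answer: 8.333 V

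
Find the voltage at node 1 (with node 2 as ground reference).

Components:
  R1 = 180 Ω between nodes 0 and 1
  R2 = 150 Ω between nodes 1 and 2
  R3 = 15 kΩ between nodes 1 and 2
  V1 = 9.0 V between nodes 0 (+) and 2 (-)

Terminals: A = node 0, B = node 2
Nodal analysis, taking node 2 as the 0 V reference.
Source V1 fixes V_0 = 9 V.
KCL at each unknown node (sum of currents leaving = 0; resistances in Ω):
  Node 1: (V_1 - 9)/180 + (V_1 - 0)/150 + (V_1 - 0)/15000 = 0
Collecting terms: 0.01229 × V_1 = 0.05  =>  V_1 = 4.069 V
The requested potential is V_1 = 4.069 V.

Final answer: V_1 = 4.069 V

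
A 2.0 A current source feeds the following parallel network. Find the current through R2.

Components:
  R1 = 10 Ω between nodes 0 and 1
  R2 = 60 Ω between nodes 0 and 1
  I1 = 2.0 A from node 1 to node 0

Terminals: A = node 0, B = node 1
All resistors sit directly between nodes 0 and 1, so they are in parallel and share one voltage V; the full source current 2 A splits among them.
1/R_par = 1/10 + 1/60 = 0.1167 S  =>  R_par = 8.571 Ω
V = I × R_par = 2 × 8.571 = 17.14 V
I_R2 = V/R2 = 17.14/60 = 0.2857 A

Final answer: 0.2857 A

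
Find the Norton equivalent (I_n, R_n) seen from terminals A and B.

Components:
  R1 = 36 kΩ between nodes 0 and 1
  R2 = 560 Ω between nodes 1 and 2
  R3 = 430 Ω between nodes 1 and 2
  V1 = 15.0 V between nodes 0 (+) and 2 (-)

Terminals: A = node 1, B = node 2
Find the Thévenin equivalent first; then I_n = V_th/R_th and R_n = R_th.
Step 1 — V_th is the open-circuit voltage V_A - V_B (nothing connected across the terminals).
Nodal analysis, taking node 2 as the 0 V reference.
Source V1 fixes V_0 = 15 V.
KCL at each unknown node (sum of currents leaving = 0; resistances in Ω):
  Node 1: (V_1 - 15)/36000 + (V_1 - 0)/560 + (V_1 - 0)/430 = 0
Collecting terms: 0.004139 × V_1 = 0.0004167  =>  V_1 = 0.1007 V
V_th = V_1 - V_2 = 0.1007 - 0 = 0.1007 V
Step 2 — R_th: zero the source — replace V1 by a short circuit (node 2 merges into node 0) — and find the resistance seen between A (node 1) and B (node 0).
Reduce the network between node 1 (A) and node 0 (B) by series/parallel combination:
  Rp1 = R1 ‖ R2 ‖ R3 (parallel, all between nodes 0 and 1) = 1/(1/36000 + 1/560 + 1/430) = 241.6 Ω
R_th = 241.6 Ω
I_n = V_th/R_th = 0.1007/241.6 = 0.0004167 A, and R_n = R_th = 241.6 Ω

Final answer: I_n = 0.0004167 A, R_n = 241.6 Ω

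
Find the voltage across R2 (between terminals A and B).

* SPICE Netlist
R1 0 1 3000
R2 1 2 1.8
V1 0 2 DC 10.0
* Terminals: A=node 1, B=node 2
R1 and R2 are in series across V1 (node 0 → node 1 → node 2), and the output A–B is taken across R2, so this is a voltage divider.
Series current: I = V1/(R1 + R2) = 10/(3000 + 1.8) = 10/3002 = 0.003331 A
V_R2 = I × R2 = V1 × R2/(R1 + R2) = 10 × 1.8/3002 = 0.005996 V

Final answer: 0.005996 V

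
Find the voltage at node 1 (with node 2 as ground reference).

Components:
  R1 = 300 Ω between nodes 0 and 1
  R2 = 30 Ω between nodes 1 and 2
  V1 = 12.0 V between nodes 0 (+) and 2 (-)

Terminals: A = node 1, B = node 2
Nodal analysis, taking node 2 as the 0 V reference.
Source V1 fixes V_0 = 12 V.
KCL at each unknown node (sum of currents leaving = 0; resistances in Ω):
  Node 1: (V_1 - 12)/300 + (V_1 - 0)/30 = 0
Collecting terms: 0.03667 × V_1 = 0.04  =>  V_1 = 1.091 V
The requested potential is V_1 = 1.091 V.

Final answer: V_1 = 1.091 V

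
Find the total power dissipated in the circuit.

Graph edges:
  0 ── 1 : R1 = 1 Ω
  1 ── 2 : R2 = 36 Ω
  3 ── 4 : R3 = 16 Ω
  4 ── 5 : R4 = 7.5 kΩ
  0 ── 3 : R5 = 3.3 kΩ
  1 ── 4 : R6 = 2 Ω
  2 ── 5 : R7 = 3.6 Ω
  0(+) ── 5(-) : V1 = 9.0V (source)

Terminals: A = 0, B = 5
Nodal analysis, taking node 5 as the 0 V reference.
Source V1 fixes V_0 = 9 V.
KCL at each unknown node (sum of currents leaving = 0; resistances in Ω):
  Node 1: (V_1 - 9)/1 + (V_1 - V_2)/36 + (V_1 - V_4)/2 = 0
  Node 2: (V_2 - V_1)/36 + (V_2 - 0)/3.6 = 0
  Node 3: (V_3 - V_4)/16 + (V_3 - 9)/3300 = 0
  Node 4: (V_4 - V_3)/16 + (V_4 - 0)/7500 + (V_4 - V_1)/2 = 0
Collecting terms (coefficients in siemens):
  1.528·V_1 - 0.02778·V_2 - 0.5·V_4 = 9
  0.3056·V_2 - 0.02778·V_1 = 0
  0.0628·V_3 - 0.0625·V_4 = 0.002727
  0.5626·V_4 - 0.5·V_1 - 0.0625·V_3 = 0
Solving these 4 simultaneous equations (Gaussian elimination) gives:
  V_1 = 8.777 V, V_2 = 0.7979 V, V_3 = 8.776 V, V_4 = 8.775 V
Power in each resistor, P = (ΔV)²/R:
  P_R1 = (9 - 8.777)²/1 = 0.04962 W
  P_R2 = (8.777 - 0.7979)²/36 = 1.769 W
  P_R3 = (8.776 - 8.775)²/16 = 0.00000007363 W
  P_R4 = (8.775 - 0)²/7500 = 0.01027 W
  P_R5 = (9 - 8.776)²/3300 = 0.00001519 W
  P_R6 = (8.777 - 8.775)²/2 = 0.00000243 W
  P_R7 = (0.7979 - 0)²/3.6 = 0.1769 W
P_total = P_R1 + P_R2 + P_R3 + P_R4 + P_R5 + P_R6 + P_R7 = 2.005 W

Final answer: 2.005 W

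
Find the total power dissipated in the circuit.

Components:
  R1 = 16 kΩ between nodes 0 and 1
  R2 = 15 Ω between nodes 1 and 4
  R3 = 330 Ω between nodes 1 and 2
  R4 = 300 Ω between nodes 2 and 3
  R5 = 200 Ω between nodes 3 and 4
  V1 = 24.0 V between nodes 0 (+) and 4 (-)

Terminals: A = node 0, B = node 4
Nodal analysis, taking node 4 as the 0 V reference.
Source V1 fixes V_0 = 24 V.
KCL at each unknown node (sum of currents leaving = 0; resistances in Ω):
  Node 1: (V_1 - 24)/16000 + (V_1 - 0)/15 + (V_1 - V_2)/330 = 0
  Node 2: (V_2 - V_1)/330 + (V_2 - V_3)/300 = 0
  Node 3: (V_3 - V_2)/300 + (V_3 - 0)/200 = 0
Collecting terms (coefficients in siemens):
  0.06976·V_1 - 0.00303·V_2 = 0.0015
  0.006364·V_2 - 0.00303·V_1 - 0.003333·V_3 = 0
  0.008333·V_3 - 0.003333·V_2 = 0
Solving these 3 simultaneous equations (Gaussian elimination) gives:
  V_1 = 0.02208 V, V_2 = 0.0133 V, V_3 = 0.005321 V
Power in each resistor, P = (ΔV)²/R:
  P_R1 = (24 - 0.02208)²/16000 = 0.03593 W
  P_R2 = (0.02208 - 0)²/15 = 0.0000325 W
  P_R3 = (0.02208 - 0.0133)²/330 = 0.0000002335 W
  P_R4 = (0.0133 - 0.005321)²/300 = 0.0000002123 W
  P_R5 = (0.005321 - 0)²/200 = 0.0000001415 W
P_total = P_R1 + P_R2 + P_R3 + P_R4 + P_R5 = 0.03597 W

Final answer: 0.03597 W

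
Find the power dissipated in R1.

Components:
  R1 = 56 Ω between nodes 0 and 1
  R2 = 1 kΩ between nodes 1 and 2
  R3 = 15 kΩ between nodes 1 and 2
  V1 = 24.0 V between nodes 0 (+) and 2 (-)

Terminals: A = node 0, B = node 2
Nodal analysis, taking node 2 as the 0 V reference.
Source V1 fixes V_0 = 24 V.
KCL at each unknown node (sum of currents leaving = 0; resistances in Ω):
  Node 1: (V_1 - 24)/56 + (V_1 - 0)/1000 + (V_1 - 0)/15000 = 0
Collecting terms: 0.01892 × V_1 = 0.4286  =>  V_1 = 22.65 V
I_R1 = (V_0 - V_1)/R1 = (24 - 22.65)/56 = 0.02416 A
P_R1 = I_R1² × R1 = (0.02416)² × 56 = 0.03268 W

Final answer: 0.03268 W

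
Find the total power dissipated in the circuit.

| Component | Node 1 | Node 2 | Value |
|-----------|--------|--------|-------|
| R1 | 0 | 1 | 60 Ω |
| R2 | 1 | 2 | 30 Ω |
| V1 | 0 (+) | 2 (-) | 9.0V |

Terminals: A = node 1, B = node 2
Nodal analysis, taking node 2 as the 0 V reference.
Source V1 fixes V_0 = 9 V.
KCL at each unknown node (sum of currents leaving = 0; resistances in Ω):
  Node 1: (V_1 - 9)/60 + (V_1 - 0)/30 = 0
Collecting terms: 0.05 × V_1 = 0.15  =>  V_1 = 3 V
Power in each resistor, P = (ΔV)²/R:
  P_R1 = (9 - 3)²/60 = 0.6 W
  P_R2 = (3 - 0)²/30 = 0.3 W
P_total = P_R1 + P_R2 = 0.9 W

Final answer: 0.9 W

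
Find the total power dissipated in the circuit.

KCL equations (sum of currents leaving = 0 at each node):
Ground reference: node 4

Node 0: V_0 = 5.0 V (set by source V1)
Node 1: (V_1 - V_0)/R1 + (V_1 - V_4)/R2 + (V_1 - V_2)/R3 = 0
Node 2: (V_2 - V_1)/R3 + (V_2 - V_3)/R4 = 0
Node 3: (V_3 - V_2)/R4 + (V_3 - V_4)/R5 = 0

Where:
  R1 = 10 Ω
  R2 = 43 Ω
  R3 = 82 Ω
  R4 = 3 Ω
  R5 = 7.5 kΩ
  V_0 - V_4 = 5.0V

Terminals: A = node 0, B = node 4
Nodal analysis, taking node 4 as the 0 V reference.
Source V1 fixes V_0 = 5 V.
KCL at each unknown node (sum of currents leaving = 0; resistances in Ω):
  Node 1: (V_1 - 5)/10 + (V_1 - 0)/43 + (V_1 - V_2)/82 = 0
  Node 2: (V_2 - V_1)/82 + (V_2 - V_3)/3 = 0
  Node 3: (V_3 - V_2)/3 + (V_3 - 0)/7500 = 0
Collecting terms (coefficients in siemens):
  0.1355·V_1 - 0.0122·V_2 = 0.5
  0.3455·V_2 - 0.0122·V_1 - 0.3333·V_3 = 0
  0.3335·V_3 - 0.3333·V_2 = 0
Solving these 3 simultaneous equations (Gaussian elimination) gives:
  V_1 = 4.052 V, V_2 = 4.008 V, V_3 = 4.007 V
Power in each resistor, P = (ΔV)²/R:
  P_R1 = (5 - 4.052)²/10 = 0.08982 W
  P_R2 = (4.052 - 0)²/43 = 0.3819 W
  P_R3 = (4.052 - 4.008)²/82 = 0.0000234 W
  P_R4 = (4.008 - 4.007)²/3 = 0.0000008563 W
  P_R5 = (4.007 - 0)²/7500 = 0.002141 W
P_total = P_R1 + P_R2 + P_R3 + P_R4 + P_R5 = 0.4739 W

Final answer: 0.4739 W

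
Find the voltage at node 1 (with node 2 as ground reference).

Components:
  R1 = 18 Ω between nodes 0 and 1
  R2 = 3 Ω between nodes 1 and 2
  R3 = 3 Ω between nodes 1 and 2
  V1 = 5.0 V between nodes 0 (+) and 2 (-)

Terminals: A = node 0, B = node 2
Nodal analysis, taking node 2 as the 0 V reference.
Source V1 fixes V_0 = 5 V.
KCL at each unknown node (sum of currents leaving = 0; resistances in Ω):
  Node 1: (V_1 - 5)/18 + (V_1 - 0)/3 + (V_1 - 0)/3 = 0
Collecting terms: 0.7222 × V_1 = 0.2778  =>  V_1 = 0.3846 V
The requested potential is V_1 = 0.3846 V.

Final answer: V_1 = 0.3846 V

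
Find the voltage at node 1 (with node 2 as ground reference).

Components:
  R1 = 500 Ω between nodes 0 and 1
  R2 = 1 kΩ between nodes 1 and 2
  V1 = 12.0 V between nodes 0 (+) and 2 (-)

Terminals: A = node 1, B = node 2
Nodal analysis, taking node 2 as the 0 V reference.
Source V1 fixes V_0 = 12 V.
KCL at each unknown node (sum of currents leaving = 0; resistances in Ω):
  Node 1: (V_1 - 12)/500 + (V_1 - 0)/1000 = 0
Collecting terms: 0.003 × V_1 = 0.024  =>  V_1 = 8 V
The requested potential is V_1 = 8 V.

Final answer: V_1 = 8 V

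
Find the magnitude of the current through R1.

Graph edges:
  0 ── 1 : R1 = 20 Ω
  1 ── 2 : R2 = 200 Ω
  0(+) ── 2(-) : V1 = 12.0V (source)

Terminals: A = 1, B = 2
Nodal analysis, taking node 2 as the 0 V reference.
Source V1 fixes V_0 = 12 V.
KCL at each unknown node (sum of currents leaving = 0; resistances in Ω):
  Node 1: (V_1 - 12)/20 + (V_1 - 0)/200 = 0
Collecting terms: 0.055 × V_1 = 0.6  =>  V_1 = 10.91 V
I_R1 = (V_0 - V_1)/R1 = (12 - 10.91)/20 = 0.05455 A
|I_R1| = 0.05455 A

Final answer: |I_R1| = 0.05455 A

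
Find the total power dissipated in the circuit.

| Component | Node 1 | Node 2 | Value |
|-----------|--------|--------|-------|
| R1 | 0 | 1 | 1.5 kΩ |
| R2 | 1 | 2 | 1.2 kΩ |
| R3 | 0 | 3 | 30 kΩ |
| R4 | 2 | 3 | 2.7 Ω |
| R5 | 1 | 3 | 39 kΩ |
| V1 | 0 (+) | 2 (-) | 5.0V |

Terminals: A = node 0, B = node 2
Nodal analysis, taking node 2 as the 0 V reference.
Source V1 fixes V_0 = 5 V.
KCL at each unknown node (sum of currents leaving = 0; resistances in Ω):
  Node 1: (V_1 - 5)/1500 + (V_1 - 0)/1200 + (V_1 - V_3)/39000 = 0
  Node 3: (V_3 - 5)/30000 + (V_3 - 0)/2.7 + (V_3 - V_1)/39000 = 0
Collecting terms (coefficients in siemens):
  0.001526·V_1 - 0.00002564·V_3 = 0.003333
  0.3704·V_3 - 0.00002564·V_1 = 0.0001667
Determinant D = (0.001526)(0.3704) - (-0.00002564)(-0.00002564) = 0.0005651
V_1 = [(0.003333)(0.3704) - (-0.00002564)(0.0001667)]/D = 2.185 V
V_3 = [(0.001526)(0.0001667) - (0.003333)(-0.00002564)]/D = 0.0006012 V
Power in each resistor, P = (ΔV)²/R:
  P_R1 = (5 - 2.185)²/1500 = 0.005283 W
  P_R2 = (2.185 - 0)²/1200 = 0.003978 W
  P_R3 = (5 - 0.0006012)²/30000 = 0.0008331 W
  P_R4 = (0 - 0.0006012)²/2.7 = 0.0000001339 W
  P_R5 = (2.185 - 0.0006012)²/39000 = 0.0001223 W
P_total = P_R1 + P_R2 + P_R3 + P_R4 + P_R5 = 0.01022 W

Final answer: 0.01022 W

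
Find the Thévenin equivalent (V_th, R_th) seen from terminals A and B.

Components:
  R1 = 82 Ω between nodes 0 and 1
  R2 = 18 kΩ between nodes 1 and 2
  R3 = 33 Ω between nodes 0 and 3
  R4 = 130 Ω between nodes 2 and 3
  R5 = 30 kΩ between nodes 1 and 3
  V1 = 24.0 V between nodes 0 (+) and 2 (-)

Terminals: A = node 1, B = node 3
Step 1 — V_th is the open-circuit voltage V_A - V_B (nothing connected across the terminals).
Nodal analysis, taking node 2 as the 0 V reference.
Source V1 fixes V_0 = 24 V.
KCL at each unknown node (sum of currents leaving = 0; resistances in Ω):
  Node 1: (V_1 - 24)/82 + (V_1 - 0)/18000 + (V_1 - V_3)/30000 = 0
  Node 3: (V_3 - 24)/33 + (V_3 - 0)/130 + (V_3 - V_1)/30000 = 0
Collecting terms (coefficients in siemens):
  0.01228·V_1 - 0.00003333·V_3 = 0.2927
  0.03803·V_3 - 0.00003333·V_1 = 0.7273
Determinant D = (0.01228)(0.03803) - (-0.00003333)(-0.00003333) = 0.0004671
V_1 = [(0.2927)(0.03803) - (-0.00003333)(0.7273)]/D = 23.88 V
V_3 = [(0.01228)(0.7273) - (0.2927)(-0.00003333)]/D = 19.15 V
V_th = V_1 - V_3 = 23.88 - 19.15 = 4.733 V
Step 2 — R_th: zero the source — replace V1 by a short circuit (node 2 merges into node 0) — and find the resistance seen between A (node 1) and B (node 3).
Reduce the network between node 1 (A) and node 3 (B) by series/parallel combination:
  Rp1 = R1 ‖ R2 (parallel, both between nodes 0 and 1) = 1/(1/82 + 1/18000) = 81.63 Ω
  Rp2 = R3 ‖ R4 (parallel, both between nodes 0 and 3) = 1/(1/33 + 1/130) = 26.32 Ω
  Rs1 = Rp1 + Rp2 (series, joined only at node 0) = 81.63 + 26.32 = 107.9 Ω
  Rp3 = R5 ‖ Rs1 (parallel, both between nodes 1 and 3) = 1/(1/30000 + 1/107.9) = 107.6 Ω
R_th = 107.6 Ω

Final answer: V_th = 4.733 V, R_th = 107.6 Ω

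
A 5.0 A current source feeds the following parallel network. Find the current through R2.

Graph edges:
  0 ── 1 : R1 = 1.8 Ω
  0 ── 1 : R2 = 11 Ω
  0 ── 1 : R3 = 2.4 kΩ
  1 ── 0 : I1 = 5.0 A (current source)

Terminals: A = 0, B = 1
All resistors sit directly between nodes 0 and 1, so they are in parallel and share one voltage V; the full source current 5 A splits among them.
1/R_par = 1/1.8 + 1/11 + 1/2400 = 0.6469 S  =>  R_par = 1.546 Ω
V = I × R_par = 5 × 1.546 = 7.729 V
I_R2 = V/R2 = 7.729/11 = 0.7027 A

Final answer: 0.7027 A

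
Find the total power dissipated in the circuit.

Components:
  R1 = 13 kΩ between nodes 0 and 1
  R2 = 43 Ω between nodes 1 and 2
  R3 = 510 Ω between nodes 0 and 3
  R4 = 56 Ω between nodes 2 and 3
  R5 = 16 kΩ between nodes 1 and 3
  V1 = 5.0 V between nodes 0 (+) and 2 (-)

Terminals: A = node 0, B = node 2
Nodal analysis, taking node 2 as the 0 V reference.
Source V1 fixes V_0 = 5 V.
KCL at each unknown node (sum of currents leaving = 0; resistances in Ω):
  Node 1: (V_1 - 5)/13000 + (V_1 - 0)/43 + (V_1 - V_3)/16000 = 0
  Node 3: (V_3 - 5)/510 + (V_3 - 0)/56 + (V_3 - V_1)/16000 = 0
Collecting terms (coefficients in siemens):
  0.0234·V_1 - 0.0000625·V_3 = 0.0003846
  0.01988·V_3 - 0.0000625·V_1 = 0.009804
Determinant D = (0.0234)(0.01988) - (-0.0000625)(-0.0000625) = 0.0004651
V_1 = [(0.0003846)(0.01988) - (-0.0000625)(0.009804)]/D = 0.01776 V
V_3 = [(0.0234)(0.009804) - (0.0003846)(-0.0000625)]/D = 0.4932 V
Power in each resistor, P = (ΔV)²/R:
  P_R1 = (5 - 0.01776)²/13000 = 0.001909 W
  P_R2 = (0.01776 - 0)²/43 = 0.000007333 W
  P_R3 = (5 - 0.4932)²/510 = 0.03983 W
  P_R4 = (0 - 0.4932)²/56 = 0.004344 W
  P_R5 = (0.01776 - 0.4932)²/16000 = 0.00001413 W
P_total = P_R1 + P_R2 + P_R3 + P_R4 + P_R5 = 0.0461 W

Final answer: 0.0461 W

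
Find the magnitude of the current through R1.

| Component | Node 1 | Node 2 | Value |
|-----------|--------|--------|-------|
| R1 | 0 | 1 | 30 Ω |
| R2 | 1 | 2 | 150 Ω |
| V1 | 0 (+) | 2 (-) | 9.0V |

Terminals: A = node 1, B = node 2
Nodal analysis, taking node 2 as the 0 V reference.
Source V1 fixes V_0 = 9 V.
KCL at each unknown node (sum of currents leaving = 0; resistances in Ω):
  Node 1: (V_1 - 9)/30 + (V_1 - 0)/150 = 0
Collecting terms: 0.04 × V_1 = 0.3  =>  V_1 = 7.5 V
I_R1 = (V_0 - V_1)/R1 = (9 - 7.5)/30 = 0.05 A
|I_R1| = 0.05 A

Final answer: |I_R1| = 0.05 A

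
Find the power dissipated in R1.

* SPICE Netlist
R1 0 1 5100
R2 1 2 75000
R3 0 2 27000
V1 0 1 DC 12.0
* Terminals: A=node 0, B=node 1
Nodal analysis, taking node 1 as the 0 V reference.
Source V1 fixes V_0 = 12 V.
KCL at each unknown node (sum of currents leaving = 0; resistances in Ω):
  Node 2: (V_2 - 0)/75000 + (V_2 - 12)/27000 = 0
Collecting terms: 0.00005037 × V_2 = 0.0004444  =>  V_2 = 8.824 V
I_R1 = (V_0 - V_1)/R1 = (12 - 0)/5100 = 0.002353 A
P_R1 = I_R1² × R1 = (0.002353)² × 5100 = 0.02824 W

Final answer: 0.02824 W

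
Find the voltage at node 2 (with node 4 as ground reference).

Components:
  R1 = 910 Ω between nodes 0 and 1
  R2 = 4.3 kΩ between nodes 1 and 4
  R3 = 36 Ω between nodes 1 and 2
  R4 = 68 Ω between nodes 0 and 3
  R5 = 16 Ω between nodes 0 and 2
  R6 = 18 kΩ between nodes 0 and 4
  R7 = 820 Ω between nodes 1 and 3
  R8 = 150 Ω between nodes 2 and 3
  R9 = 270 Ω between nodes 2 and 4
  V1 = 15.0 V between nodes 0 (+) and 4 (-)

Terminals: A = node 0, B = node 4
Nodal analysis, taking node 4 as the 0 V reference.
Source V1 fixes V_0 = 15 V.
KCL at each unknown node (sum of currents leaving = 0; resistances in Ω):
  Node 1: (V_1 - 15)/910 + (V_1 - 0)/4300 + (V_1 - V_2)/36 + (V_1 - V_3)/820 = 0
  Node 2: (V_2 - V_1)/36 + (V_2 - 15)/16 + (V_2 - V_3)/150 + (V_2 - 0)/270 = 0
  Node 3: (V_3 - 15)/68 + (V_3 - V_1)/820 + (V_3 - V_2)/150 = 0
Collecting terms (coefficients in siemens):
  0.03033·V_1 - 0.02778·V_2 - 0.00122·V_3 = 0.01648
  0.1006·V_2 - 0.02778·V_1 - 0.006667·V_3 = 0.9375
  0.02259·V_3 - 0.00122·V_1 - 0.006667·V_2 = 0.2206
Solving these 3 simultaneous equations (Gaussian elimination) gives:
  V_1 = 14.13 V, V_2 = 14.19 V, V_3 = 14.71 V
The requested potential is V_2 = 14.19 V.

Final answer: V_2 = 14.19 V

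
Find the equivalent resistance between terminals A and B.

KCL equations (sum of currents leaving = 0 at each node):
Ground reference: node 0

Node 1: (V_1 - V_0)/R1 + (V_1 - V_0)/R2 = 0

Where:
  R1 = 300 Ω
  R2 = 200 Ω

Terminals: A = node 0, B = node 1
Reduce the network between node 0 (A) and node 1 (B) by series/parallel combination:
  Rp1 = R1 ‖ R2 (parallel, both between nodes 0 and 1) = 1/(1/300 + 1/200) = 120 Ω
R_eq = 120 Ω

Final answer: 120 Ω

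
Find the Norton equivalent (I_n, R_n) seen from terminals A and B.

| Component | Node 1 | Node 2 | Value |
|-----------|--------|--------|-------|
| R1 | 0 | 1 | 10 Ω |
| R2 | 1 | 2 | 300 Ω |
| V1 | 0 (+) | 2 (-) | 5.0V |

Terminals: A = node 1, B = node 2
Find the Thévenin equivalent first; then I_n = V_th/R_th and R_n = R_th.
Step 1 — V_th is the open-circuit voltage V_A - V_B (nothing connected across the terminals).
Nodal analysis, taking node 2 as the 0 V reference.
Source V1 fixes V_0 = 5 V.
KCL at each unknown node (sum of currents leaving = 0; resistances in Ω):
  Node 1: (V_1 - 5)/10 + (V_1 - 0)/300 = 0
Collecting terms: 0.1033 × V_1 = 0.5  =>  V_1 = 4.839 V
V_th = V_1 - V_2 = 4.839 - 0 = 4.839 V
Step 2 — R_th: zero the source — replace V1 by a short circuit (node 2 merges into node 0) — and find the resistance seen between A (node 1) and B (node 0).
Reduce the network between node 1 (A) and node 0 (B) by series/parallel combination:
  Rp1 = R1 ‖ R2 (parallel, both between nodes 0 and 1) = 1/(1/10 + 1/300) = 9.677 Ω
R_th = 9.677 Ω
I_n = V_th/R_th = 4.839/9.677 = 0.5 A, and R_n = R_th = 9.677 Ω

Final answer: I_n = 0.5 A, R_n = 9.677 Ω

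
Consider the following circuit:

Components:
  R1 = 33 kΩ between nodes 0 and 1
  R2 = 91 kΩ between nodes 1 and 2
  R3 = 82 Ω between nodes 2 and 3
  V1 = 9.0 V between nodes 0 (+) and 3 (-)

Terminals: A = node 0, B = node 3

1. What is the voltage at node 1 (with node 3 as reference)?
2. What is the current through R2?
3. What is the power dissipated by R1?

Nodal analysis, taking node 3 as the 0 V reference.
Source V1 fixes V_0 = 9 V.
KCL at each unknown node (sum of currents leaving = 0; resistances in Ω):
  Node 1: (V_1 - 9)/33000 + (V_1 - V_2)/91000 = 0
  Node 2: (V_2 - V_1)/91000 + (V_2 - 0)/82 = 0
Collecting terms (coefficients in siemens):
  0.00004129·V_1 - 0.00001099·V_2 = 0.0002727
  0.01221·V_2 - 0.00001099·V_1 = 0
Determinant D = (0.00004129)(0.01221) - (-0.00001099)(-0.00001099) = 0.0000005039
V_1 = [(0.0002727)(0.01221) - (-0.00001099)(0)]/D = 6.606 V
V_2 = [(0.00004129)(0) - (0.0002727)(-0.00001099)]/D = 0.005948 V
Part 1:
  Read off the nodal solution: V_1 = 6.606 V
Part 2:
  I_R2 = (V_1 - V_2)/R2 = (6.606 - 0.005948)/91000 = 0.00007253 A
  Magnitude: I_R2 = 0.00007253 A
Part 3:
  I_R1 = (V_0 - V_1)/R1 = (9 - 6.606)/33000 = 0.00007253 A
  P_R1 = I_R1² × R1 = (0.00007253)² × 33000 = 0.0001736 W

Final answers:
1. V_1 = 6.606 V
2. I_R2 = 7.253e-05 A
3. P_R1 = 0.0001736 W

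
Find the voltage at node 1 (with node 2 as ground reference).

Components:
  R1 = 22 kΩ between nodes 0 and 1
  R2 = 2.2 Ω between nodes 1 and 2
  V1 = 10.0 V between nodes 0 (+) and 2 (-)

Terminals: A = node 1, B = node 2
Nodal analysis, taking node 2 as the 0 V reference.
Source V1 fixes V_0 = 10 V.
KCL at each unknown node (sum of currents leaving = 0; resistances in Ω):
  Node 1: (V_1 - 10)/22000 + (V_1 - 0)/2.2 = 0
Collecting terms: 0.4546 × V_1 = 0.0004545  =>  V_1 = 0.0009999 V
The requested potential is V_1 = 0.0009999 V.

Final answer: V_1 = 0.0009999 V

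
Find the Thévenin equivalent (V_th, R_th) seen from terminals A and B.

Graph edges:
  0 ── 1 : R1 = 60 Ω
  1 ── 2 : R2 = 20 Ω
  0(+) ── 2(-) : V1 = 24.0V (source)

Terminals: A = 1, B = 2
Step 1 — V_th is the open-circuit voltage V_A - V_B (nothing connected across the terminals).
Nodal analysis, taking node 2 as the 0 V reference.
Source V1 fixes V_0 = 24 V.
KCL at each unknown node (sum of currents leaving = 0; resistances in Ω):
  Node 1: (V_1 - 24)/60 + (V_1 - 0)/20 = 0
Collecting terms: 0.06667 × V_1 = 0.4  =>  V_1 = 6 V
V_th = V_1 - V_2 = 6 - 0 = 6 V
Step 2 — R_th: zero the source — replace V1 by a short circuit (node 2 merges into node 0) — and find the resistance seen between A (node 1) and B (node 0).
Reduce the network between node 1 (A) and node 0 (B) by series/parallel combination:
  Rp1 = R1 ‖ R2 (parallel, both between nodes 0 and 1) = 1/(1/60 + 1/20) = 15 Ω
R_th = 15 Ω

Final answer: V_th = 6 V, R_th = 15 Ω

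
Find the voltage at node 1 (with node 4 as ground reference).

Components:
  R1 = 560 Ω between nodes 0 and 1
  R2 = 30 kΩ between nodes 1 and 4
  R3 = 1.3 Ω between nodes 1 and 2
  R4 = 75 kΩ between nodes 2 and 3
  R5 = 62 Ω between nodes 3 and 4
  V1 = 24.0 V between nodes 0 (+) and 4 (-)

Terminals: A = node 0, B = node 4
Nodal analysis, taking node 4 as the 0 V reference.
Source V1 fixes V_0 = 24 V.
KCL at each unknown node (sum of currents leaving = 0; resistances in Ω):
  Node 1: (V_1 - 24)/560 + (V_1 - 0)/30000 + (V_1 - V_2)/1.3 = 0
  Node 2: (V_2 - V_1)/1.3 + (V_2 - V_3)/75000 = 0
  Node 3: (V_3 - V_2)/75000 + (V_3 - 0)/62 = 0
Collecting terms (coefficients in siemens):
  0.771·V_1 - 0.7692·V_2 = 0.04286
  0.7692·V_2 - 0.7692·V_1 - 0.00001333·V_3 = 0
  0.01614·V_3 - 0.00001333·V_2 = 0
Solving these 3 simultaneous equations (Gaussian elimination) gives:
  V_1 = 23.39 V, V_2 = 23.39 V, V_3 = 0.01932 V
The requested potential is V_1 = 23.39 V.

Final answer: V_1 = 23.39 V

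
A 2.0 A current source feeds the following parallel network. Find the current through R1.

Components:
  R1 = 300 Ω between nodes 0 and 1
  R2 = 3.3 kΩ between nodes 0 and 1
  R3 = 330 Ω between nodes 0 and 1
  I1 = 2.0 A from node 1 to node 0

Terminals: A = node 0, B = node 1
All resistors sit directly between nodes 0 and 1, so they are in parallel and share one voltage V; the full source current 2 A splits among them.
1/R_par = 1/300 + 1/3300 + 1/330 = 0.006667 S  =>  R_par = 150 Ω
V = I × R_par = 2 × 150 = 300 V
I_R1 = V/R1 = 300/300 = 1 A

Final answer: 1 A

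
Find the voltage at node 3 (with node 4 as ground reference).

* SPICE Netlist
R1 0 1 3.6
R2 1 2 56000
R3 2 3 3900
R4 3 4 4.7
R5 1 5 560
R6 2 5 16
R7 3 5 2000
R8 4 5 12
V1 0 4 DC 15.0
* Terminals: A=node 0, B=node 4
Nodal analysis, taking node 4 as the 0 V reference.
Source V1 fixes V_0 = 15 V.
KCL at each unknown node (sum of currents leaving = 0; resistances in Ω):
  Node 1: (V_1 - 15)/3.6 + (V_1 - V_2)/56000 + (V_1 - V_5)/560 = 0
  Node 2: (V_2 - V_1)/56000 + (V_2 - V_3)/3900 + (V_2 - V_5)/16 = 0
  Node 3: (V_3 - V_2)/3900 + (V_3 - 0)/4.7 + (V_3 - V_5)/2000 = 0
  Node 5: (V_5 - V_1)/560 + (V_5 - V_2)/16 + (V_5 - V_3)/2000 + (V_5 - 0)/12 = 0
Collecting terms (coefficients in siemens):
  0.2796·V_1 - 0.00001786·V_2 - 0.001786·V_5 = 4.167
  0.06277·V_2 - 0.00001786·V_1 - 0.0002564·V_3 - 0.0625·V_5 = 0
  0.2135·V_3 - 0.0002564·V_2 - 0.0005·V_5 = 0
  0.1481·V_5 - 0.001786·V_1 - 0.0625·V_2 - 0.0005·V_3 = 0
Solving these 4 simultaneous equations (Gaussian elimination) gives:
  V_1 = 14.91 V, V_2 = 0.3159 V, V_3 = 0.001112 V, V_5 = 0.313 V
The requested potential is V_3 = 0.001112 V.

Final answer: V_3 = 0.001112 V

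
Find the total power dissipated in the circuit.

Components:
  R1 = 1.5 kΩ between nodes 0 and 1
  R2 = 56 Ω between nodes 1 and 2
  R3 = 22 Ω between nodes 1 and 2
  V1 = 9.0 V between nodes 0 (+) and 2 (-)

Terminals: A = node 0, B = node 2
Nodal analysis, taking node 2 as the 0 V reference.
Source V1 fixes V_0 = 9 V.
KCL at each unknown node (sum of currents leaving = 0; resistances in Ω):
  Node 1: (V_1 - 9)/1500 + (V_1 - 0)/56 + (V_1 - 0)/22 = 0
Collecting terms: 0.06398 × V_1 = 0.006  =>  V_1 = 0.09378 V
Power in each resistor, P = (ΔV)²/R:
  P_R1 = (9 - 0.09378)²/1500 = 0.05288 W
  P_R2 = (0.09378 - 0)²/56 = 0.0001571 W
  P_R3 = (0.09378 - 0)²/22 = 0.0003998 W
P_total = P_R1 + P_R2 + P_R3 = 0.05344 W

Final answer: 0.05344 W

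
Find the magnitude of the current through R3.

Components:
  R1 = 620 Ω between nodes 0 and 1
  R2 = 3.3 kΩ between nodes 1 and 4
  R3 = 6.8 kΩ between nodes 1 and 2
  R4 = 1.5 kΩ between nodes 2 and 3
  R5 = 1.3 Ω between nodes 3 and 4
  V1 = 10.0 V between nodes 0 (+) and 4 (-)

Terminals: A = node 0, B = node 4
Nodal analysis, taking node 4 as the 0 V reference.
Source V1 fixes V_0 = 10 V.
KCL at each unknown node (sum of currents leaving = 0; resistances in Ω):
  Node 1: (V_1 - 10)/620 + (V_1 - 0)/3300 + (V_1 - V_2)/6800 = 0
  Node 2: (V_2 - V_1)/6800 + (V_2 - V_3)/1500 = 0
  Node 3: (V_3 - V_2)/1500 + (V_3 - 0)/1.3 = 0
Collecting terms (coefficients in siemens):
  0.002063·V_1 - 0.0001471·V_2 = 0.01613
  0.0008137·V_2 - 0.0001471·V_1 - 0.0006667·V_3 = 0
  0.7699·V_3 - 0.0006667·V_2 = 0
Solving these 3 simultaneous equations (Gaussian elimination) gives:
  V_1 = 7.92 V, V_2 = 1.432 V, V_3 = 0.00124 V
I_R3 = (V_1 - V_2)/R3 = (7.92 - 1.432)/6800 = 0.0009541 A
|I_R3| = 0.0009541 A

Final answer: |I_R3| = 0.0009541 A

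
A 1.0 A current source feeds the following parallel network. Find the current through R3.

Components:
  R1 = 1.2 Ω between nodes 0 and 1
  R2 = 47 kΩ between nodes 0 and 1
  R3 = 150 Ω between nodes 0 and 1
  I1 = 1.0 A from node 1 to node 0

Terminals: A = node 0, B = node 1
All resistors sit directly between nodes 0 and 1, so they are in parallel and share one voltage V; the full source current 1 A splits among them.
1/R_par = 1/1.2 + 1/47000 + 1/150 = 0.84 S  =>  R_par = 1.19 Ω
V = I × R_par = 1 × 1.19 = 1.19 V
I_R3 = V/R3 = 1.19/150 = 0.007936 A

Final answer: 0.007936 A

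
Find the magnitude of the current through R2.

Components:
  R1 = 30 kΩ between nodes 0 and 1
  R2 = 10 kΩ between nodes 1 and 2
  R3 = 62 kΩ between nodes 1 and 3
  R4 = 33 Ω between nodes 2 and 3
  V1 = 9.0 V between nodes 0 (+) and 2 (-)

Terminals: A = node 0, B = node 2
Nodal analysis, taking node 2 as the 0 V reference.
Source V1 fixes V_0 = 9 V.
KCL at each unknown node (sum of currents leaving = 0; resistances in Ω):
  Node 1: (V_1 - 9)/30000 + (V_1 - 0)/10000 + (V_1 - V_3)/62000 = 0
  Node 3: (V_3 - V_1)/62000 + (V_3 - 0)/33 = 0
Collecting terms (coefficients in siemens):
  0.0001495·V_1 - 0.00001613·V_3 = 0.0003
  0.03032·V_3 - 0.00001613·V_1 = 0
Determinant D = (0.0001495)(0.03032) - (-0.00001613)(-0.00001613) = 0.000004531
V_1 = [(0.0003)(0.03032) - (-0.00001613)(0)]/D = 2.007 V
V_3 = [(0.0001495)(0) - (0.0003)(-0.00001613)]/D = 0.001068 V
I_R2 = (V_1 - V_2)/R2 = (2.007 - 0)/10000 = 0.0002007 A
|I_R2| = 0.0002007 A

Final answer: |I_R2| = 0.0002007 A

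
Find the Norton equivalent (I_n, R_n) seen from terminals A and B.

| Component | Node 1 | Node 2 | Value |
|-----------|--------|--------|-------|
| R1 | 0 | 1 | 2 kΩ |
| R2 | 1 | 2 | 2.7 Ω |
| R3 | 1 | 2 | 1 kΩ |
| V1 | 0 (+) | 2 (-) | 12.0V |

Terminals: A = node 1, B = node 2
Find the Thévenin equivalent first; then I_n = V_th/R_th and R_n = R_th.
Step 1 — V_th is the open-circuit voltage V_A - V_B (nothing connected across the terminals).
Nodal analysis, taking node 2 as the 0 V reference.
Source V1 fixes V_0 = 12 V.
KCL at each unknown node (sum of currents leaving = 0; resistances in Ω):
  Node 1: (V_1 - 12)/2000 + (V_1 - 0)/2.7 + (V_1 - 0)/1000 = 0
Collecting terms: 0.3719 × V_1 = 0.006  =>  V_1 = 0.01613 V
V_th = V_1 - V_2 = 0.01613 - 0 = 0.01613 V
Step 2 — R_th: zero the source — replace V1 by a short circuit (node 2 merges into node 0) — and find the resistance seen between A (node 1) and B (node 0).
Reduce the network between node 1 (A) and node 0 (B) by series/parallel combination:
  Rp1 = R1 ‖ R2 ‖ R3 (parallel, all between nodes 0 and 1) = 1/(1/2000 + 1/2.7 + 1/1000) = 2.689 Ω
R_th = 2.689 Ω
I_n = V_th/R_th = 0.01613/2.689 = 0.006 A, and R_n = R_th = 2.689 Ω

Final answer: I_n = 0.006 A, R_n = 2.689 Ω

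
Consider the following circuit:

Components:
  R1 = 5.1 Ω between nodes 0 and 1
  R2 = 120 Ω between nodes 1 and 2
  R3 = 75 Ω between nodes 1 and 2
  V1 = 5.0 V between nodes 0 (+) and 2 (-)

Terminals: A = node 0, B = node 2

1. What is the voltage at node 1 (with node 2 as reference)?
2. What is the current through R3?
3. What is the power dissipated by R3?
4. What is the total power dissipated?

Nodal analysis, taking node 2 as the 0 V reference.
Source V1 fixes V_0 = 5 V.
KCL at each unknown node (sum of currents leaving = 0; resistances in Ω):
  Node 1: (V_1 - 5)/5.1 + (V_1 - 0)/120 + (V_1 - 0)/75 = 0
Collecting terms: 0.2177 × V_1 = 0.9804  =>  V_1 = 4.502 V
Part 1:
  Read off the nodal solution: V_1 = 4.502 V
Part 2:
  I_R3 = (V_1 - V_2)/R3 = (4.502 - 0)/75 = 0.06003 A
  Magnitude: I_R3 = 0.06003 A
Part 3:
  I_R3 = (V_1 - V_2)/R3 = (4.502 - 0)/75 = 0.06003 A
  P_R3 = I_R3² × R3 = (0.06003)² × 75 = 0.2703 W
Part 4:
  Power in each resistor, P = (ΔV)²/R:
    P_R1 = (5 - 4.502)²/5.1 = 0.04854 W
    P_R2 = (4.502 - 0)²/120 = 0.1689 W
    P_R3 = (4.502 - 0)²/75 = 0.2703 W
  P_total = P_R1 + P_R2 + P_R3 = 0.4878 W

Final answers:
1. V_1 = 4.502 V
2. I_R3 = 0.06003 A
3. P_R3 = 0.2703 W
4. P_total = 0.4878 W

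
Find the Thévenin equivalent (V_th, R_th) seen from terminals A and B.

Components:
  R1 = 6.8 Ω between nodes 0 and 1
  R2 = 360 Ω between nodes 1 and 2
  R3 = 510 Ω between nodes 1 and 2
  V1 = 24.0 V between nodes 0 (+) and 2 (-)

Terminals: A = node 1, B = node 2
Step 1 — V_th is the open-circuit voltage V_A - V_B (nothing connected across the terminals).
Nodal analysis, taking node 2 as the 0 V reference.
Source V1 fixes V_0 = 24 V.
KCL at each unknown node (sum of currents leaving = 0; resistances in Ω):
  Node 1: (V_1 - 24)/6.8 + (V_1 - 0)/360 + (V_1 - 0)/510 = 0
Collecting terms: 0.1518 × V_1 = 3.529  =>  V_1 = 23.25 V
V_th = V_1 - V_2 = 23.25 - 0 = 23.25 V
Step 2 — R_th: zero the source — replace V1 by a short circuit (node 2 merges into node 0) — and find the resistance seen between A (node 1) and B (node 0).
Reduce the network between node 1 (A) and node 0 (B) by series/parallel combination:
  Rp1 = R1 ‖ R2 ‖ R3 (parallel, all between nodes 0 and 1) = 1/(1/6.8 + 1/360 + 1/510) = 6.588 Ω
R_th = 6.588 Ω

Final answer: V_th = 23.25 V, R_th = 6.588 Ω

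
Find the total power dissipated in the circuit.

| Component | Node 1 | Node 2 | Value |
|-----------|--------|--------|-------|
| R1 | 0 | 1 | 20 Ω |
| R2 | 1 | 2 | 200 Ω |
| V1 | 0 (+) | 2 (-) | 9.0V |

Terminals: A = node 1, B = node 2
Nodal analysis, taking node 2 as the 0 V reference.
Source V1 fixes V_0 = 9 V.
KCL at each unknown node (sum of currents leaving = 0; resistances in Ω):
  Node 1: (V_1 - 9)/20 + (V_1 - 0)/200 = 0
Collecting terms: 0.055 × V_1 = 0.45  =>  V_1 = 8.182 V
Power in each resistor, P = (ΔV)²/R:
  P_R1 = (9 - 8.182)²/20 = 0.03347 W
  P_R2 = (8.182 - 0)²/200 = 0.3347 W
P_total = P_R1 + P_R2 = 0.3682 W

Final answer: 0.3682 W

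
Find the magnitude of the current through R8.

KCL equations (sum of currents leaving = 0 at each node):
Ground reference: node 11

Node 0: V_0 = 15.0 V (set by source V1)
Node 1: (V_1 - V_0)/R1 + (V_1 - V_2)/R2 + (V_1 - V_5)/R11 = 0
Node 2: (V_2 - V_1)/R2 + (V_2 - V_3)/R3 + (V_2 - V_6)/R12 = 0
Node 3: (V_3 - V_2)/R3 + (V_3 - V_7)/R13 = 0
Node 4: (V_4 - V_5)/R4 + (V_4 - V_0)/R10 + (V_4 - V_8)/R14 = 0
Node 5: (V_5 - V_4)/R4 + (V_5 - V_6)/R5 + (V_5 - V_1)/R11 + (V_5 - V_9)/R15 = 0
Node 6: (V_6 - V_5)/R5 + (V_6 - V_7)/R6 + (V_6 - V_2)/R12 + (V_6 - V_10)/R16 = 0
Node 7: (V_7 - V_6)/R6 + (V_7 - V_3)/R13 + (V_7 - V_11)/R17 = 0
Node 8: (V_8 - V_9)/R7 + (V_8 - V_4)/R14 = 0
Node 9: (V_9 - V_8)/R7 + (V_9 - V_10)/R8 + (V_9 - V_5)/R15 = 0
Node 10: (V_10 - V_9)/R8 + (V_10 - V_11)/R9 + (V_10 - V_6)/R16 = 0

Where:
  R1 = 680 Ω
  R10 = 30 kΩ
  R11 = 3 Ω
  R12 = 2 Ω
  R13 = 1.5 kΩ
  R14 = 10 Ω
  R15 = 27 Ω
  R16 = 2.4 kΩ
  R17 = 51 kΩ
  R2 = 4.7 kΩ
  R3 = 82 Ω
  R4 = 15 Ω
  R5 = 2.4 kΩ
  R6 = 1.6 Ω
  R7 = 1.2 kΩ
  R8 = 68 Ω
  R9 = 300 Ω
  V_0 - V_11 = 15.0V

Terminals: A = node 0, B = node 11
Nodal analysis, taking node 11 as the 0 V reference.
Source V1 fixes V_0 = 15 V.
KCL at each unknown node (sum of currents leaving = 0; resistances in Ω):
  Node 1: (V_1 - 15)/680 + (V_1 - V_2)/4700 + (V_1 - V_5)/3 = 0
  Node 2: (V_2 - V_1)/4700 + (V_2 - V_3)/82 + (V_2 - V_6)/2 = 0
  Node 3: (V_3 - V_2)/82 + (V_3 - V_7)/1500 = 0
  Node 4: (V_4 - V_5)/15 + (V_4 - 15)/30000 + (V_4 - V_8)/10 = 0
  Node 5: (V_5 - V_4)/15 + (V_5 - V_6)/2400 + (V_5 - V_1)/3 + (V_5 - V_9)/27 = 0
  Node 6: (V_6 - V_5)/2400 + (V_6 - V_7)/1.6 + (V_6 - V_2)/2 + (V_6 - V_10)/2400 = 0
  Node 7: (V_7 - V_6)/1.6 + (V_7 - V_3)/1500 + (V_7 - 0)/51000 = 0
  Node 8: (V_8 - V_9)/1200 + (V_8 - V_4)/10 = 0
  Node 9: (V_9 - V_8)/1200 + (V_9 - V_10)/68 + (V_9 - V_5)/27 = 0
  Node 10: (V_10 - V_9)/68 + (V_10 - 0)/300 + (V_10 - V_6)/2400 = 0
Collecting terms (coefficients in siemens):
  0.335·V_1 - 0.0002128·V_2 - 0.3333·V_5 = 0.02206
  0.5124·V_2 - 0.0002128·V_1 - 0.0122·V_3 - 0.5·V_6 = 0
  0.01286·V_3 - 0.0122·V_2 - 0.0006667·V_7 = 0
  0.1667·V_4 - 0.06667·V_5 - 0.1·V_8 = 0.0005
  0.4375·V_5 - 0.3333·V_1 - 0.06667·V_4 - 0.0004167·V_6 - 0.03704·V_9 = 0
  1.126·V_6 - 0.5·V_2 - 0.0004167·V_5 - 0.625·V_7 - 0.0004167·V_10 = 0
  0.6257·V_7 - 0.0006667·V_3 - 0.625·V_6 = 0
  0.1008·V_8 - 0.1·V_4 - 0.0008333·V_9 = 0
  0.05258·V_9 - 0.03704·V_5 - 0.0008333·V_8 - 0.01471·V_10 = 0
  0.01846·V_10 - 0.0004167·V_6 - 0.01471·V_9 = 0
Solving these 10 simultaneous equations (Gaussian elimination) gives:
  V_1 = 5.57 V, V_2 = 4.926 V, V_3 = 4.926 V, V_4 = 5.529 V
  V_5 = 5.529 V, V_6 = 4.926 V, V_7 = 4.926 V, V_8 = 5.526 V
  V_9 = 5.164 V, V_10 = 4.226 V
I_R8 = (V_9 - V_10)/R8 = (5.164 - 4.226)/68 = 0.0138 A
|I_R8| = 0.0138 A

Final answer: |I_R8| = 0.0138 A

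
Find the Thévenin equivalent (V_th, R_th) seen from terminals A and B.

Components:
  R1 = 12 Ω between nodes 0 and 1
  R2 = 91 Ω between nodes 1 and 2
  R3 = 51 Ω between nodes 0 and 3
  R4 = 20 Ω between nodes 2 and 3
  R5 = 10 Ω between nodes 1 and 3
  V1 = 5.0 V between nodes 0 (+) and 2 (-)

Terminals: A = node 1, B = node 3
Step 1 — V_th is the open-circuit voltage V_A - V_B (nothing connected across the terminals).
Nodal analysis, taking node 2 as the 0 V reference.
Source V1 fixes V_0 = 5 V.
KCL at each unknown node (sum of currents leaving = 0; resistances in Ω):
  Node 1: (V_1 - 5)/12 + (V_1 - 0)/91 + (V_1 - V_3)/10 = 0
  Node 3: (V_3 - 5)/51 + (V_3 - 0)/20 + (V_3 - V_1)/10 = 0
Collecting terms (coefficients in siemens):
  0.1943·V_1 - 0.1·V_3 = 0.4167
  0.1696·V_3 - 0.1·V_1 = 0.09804
Determinant D = (0.1943)(0.1696) - (-0.1)(-0.1) = 0.02296
V_1 = [(0.4167)(0.1696) - (-0.1)(0.09804)]/D = 3.505 V
V_3 = [(0.1943)(0.09804) - (0.4167)(-0.1)]/D = 2.645 V
V_th = V_1 - V_3 = 3.505 - 2.645 = 0.8605 V
Step 2 — R_th: zero the source — replace V1 by a short circuit (node 2 merges into node 0) — and find the resistance seen between A (node 1) and B (node 3).
Reduce the network between node 1 (A) and node 3 (B) by series/parallel combination:
  Rp1 = R1 ‖ R2 (parallel, both between nodes 0 and 1) = 1/(1/12 + 1/91) = 10.6 Ω
  Rp2 = R3 ‖ R4 (parallel, both between nodes 0 and 3) = 1/(1/51 + 1/20) = 14.37 Ω
  Rs1 = Rp1 + Rp2 (series, joined only at node 0) = 10.6 + 14.37 = 24.97 Ω
  Rp3 = R5 ‖ Rs1 (parallel, both between nodes 1 and 3) = 1/(1/10 + 1/24.97) = 7.14 Ω
R_th = 7.14 Ω

Final answer: V_th = 0.8605 V, R_th = 7.14 Ω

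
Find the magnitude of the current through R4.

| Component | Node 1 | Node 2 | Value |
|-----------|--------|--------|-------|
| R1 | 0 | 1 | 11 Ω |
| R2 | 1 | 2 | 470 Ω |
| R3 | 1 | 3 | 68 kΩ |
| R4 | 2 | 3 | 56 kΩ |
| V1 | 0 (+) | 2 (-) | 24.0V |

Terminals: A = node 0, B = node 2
Nodal analysis, taking node 2 as the 0 V reference.
Source V1 fixes V_0 = 24 V.
KCL at each unknown node (sum of currents leaving = 0; resistances in Ω):
  Node 1: (V_1 - 24)/11 + (V_1 - 0)/470 + (V_1 - V_3)/68000 = 0
  Node 3: (V_3 - V_1)/68000 + (V_3 - 0)/56000 = 0
Collecting terms (coefficients in siemens):
  0.09305·V_1 - 0.00001471·V_3 = 2.182
  0.00003256·V_3 - 0.00001471·V_1 = 0
Determinant D = (0.09305)(0.00003256) - (-0.00001471)(-0.00001471) = 0.00000303
V_1 = [(2.182)(0.00003256) - (-0.00001471)(0)]/D = 23.45 V
V_3 = [(0.09305)(0) - (2.182)(-0.00001471)]/D = 10.59 V
I_R4 = (V_2 - V_3)/R4 = (0 - 10.59)/56000 = -0.0001891 A
|I_R4| = 0.0001891 A

Final answer: |I_R4| = 0.0001891 A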